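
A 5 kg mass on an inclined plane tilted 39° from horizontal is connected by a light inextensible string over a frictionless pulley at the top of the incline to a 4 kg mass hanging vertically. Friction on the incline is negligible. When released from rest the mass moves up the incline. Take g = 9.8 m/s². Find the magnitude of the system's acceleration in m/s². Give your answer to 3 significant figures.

0.929 m/s²

For the mass on the incline: the weight component along the slope is m₁g sin 39° = 5 × 9.8 × 0.6293 = 30.836 N and the normal force is N = m₁g cos 39° = 38.080 N.
Newton's second law for the mass (up-slope positive): T − 30.836 = 5 a. For the hanging mass (downward positive): 4 × 9.8 − T = 4 a.
Adding the two equations eliminates T: 8.364 = 9 a, so a = 0.9293 m/s².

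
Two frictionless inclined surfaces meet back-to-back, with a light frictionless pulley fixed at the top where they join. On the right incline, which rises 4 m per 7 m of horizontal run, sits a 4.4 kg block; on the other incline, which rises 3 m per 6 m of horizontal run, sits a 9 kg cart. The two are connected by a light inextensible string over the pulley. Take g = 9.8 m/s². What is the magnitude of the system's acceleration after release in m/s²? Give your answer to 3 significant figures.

Resolve each weight along its own incline: the 4.4 kg mass has component 4.4 × 9.8 × sin 29.74° = 21.394 N down its slope, and the 9 kg mass has 9 × 9.8 × sin 26.57° = 39.444 N down its slope.
The 9 kg side's 39.444 N exceeds the other side's 21.394 N, so that mass slides down and the 4.4 kg mass slides up. Taking that direction as positive, Newton's second law for the whole system gives 39.444 − 21.394 = (4.4 + 9) a, so a = 18.050 / 13.4 = 1.3470 m/s².

1.35 m/s²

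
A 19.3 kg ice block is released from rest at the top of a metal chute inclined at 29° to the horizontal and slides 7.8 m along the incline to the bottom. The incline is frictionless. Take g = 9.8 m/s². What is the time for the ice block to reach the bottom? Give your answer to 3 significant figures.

The weight component along the incline is mg sin 29° = 91.697 N and the normal force is N = mg cos 29° = 165.426 N.
With no friction, a = g sin 29° = 4.7511 m/s².
Starting from rest, L = ½at², so t = √(2L/a) = √(2 × 7.8 / 4.7511) = 1.8120 s.

1.81 s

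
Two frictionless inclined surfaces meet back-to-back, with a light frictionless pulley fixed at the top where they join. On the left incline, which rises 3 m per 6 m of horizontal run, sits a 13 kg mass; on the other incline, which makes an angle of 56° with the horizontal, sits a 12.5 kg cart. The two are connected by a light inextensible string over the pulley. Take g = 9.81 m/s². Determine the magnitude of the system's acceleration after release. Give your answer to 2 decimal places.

Resolve each weight along its own incline: the 13 kg mass has component 13 × 9.81 × sin 26.57° = 57.033 N down its slope, and the 12.5 kg mass has 12.5 × 9.81 × sin 56° = 101.661 N down its slope.
The 12.5 kg side's 101.661 N exceeds the other side's 57.033 N, so that mass slides down and the 13 kg mass slides up. Taking that direction as positive, Newton's second law for the whole system gives 101.661 − 57.033 = (13 + 12.5) a, so a = 44.628 / 25.5 = 1.7501 m/s².

1.75 m/s²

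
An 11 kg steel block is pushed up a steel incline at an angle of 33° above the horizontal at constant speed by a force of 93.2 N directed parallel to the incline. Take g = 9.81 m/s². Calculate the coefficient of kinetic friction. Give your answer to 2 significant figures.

0.38

At constant speed ΣF = 0 along the incline. The applied 93.2 N acts up the slope; the weight component mg sin 33° = 58.772 N and kinetic friction μN both act down the slope.
So 93.2 = 58.772 + μ × 90.501, giving μ = (93.2 − 58.772) / 90.501 = 0.3804.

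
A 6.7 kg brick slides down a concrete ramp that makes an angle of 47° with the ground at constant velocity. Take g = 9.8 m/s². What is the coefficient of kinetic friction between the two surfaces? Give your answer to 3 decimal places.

1.072

At constant velocity the net force along the incline is zero: mg sin 47° = μ mg cos 47°.
So μ = tan 47° = 0.7314 / 0.6820 = 1.0724.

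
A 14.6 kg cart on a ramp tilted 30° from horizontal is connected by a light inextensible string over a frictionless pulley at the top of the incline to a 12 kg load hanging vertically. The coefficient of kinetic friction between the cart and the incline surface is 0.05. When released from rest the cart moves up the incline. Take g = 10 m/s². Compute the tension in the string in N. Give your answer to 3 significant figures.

For the cart on the incline: the weight component along the slope is m₁g sin 30° = 14.6 × 10 × 0.5000 = 73.000 N and the normal force is N = m₁g cos 30° = 126.440 N.
Kinetic friction opposes the cart's motion up the incline: f = μN = 0.05 × 126.440 = 6.322 N acting down the slope.
Newton's second law for the cart (up-slope positive): T − 73.000 − 6.322 = 14.6 a. For the hanging load (downward positive): 12 × 10 − T = 12 a.
Adding the two equations eliminates T: 40.678 = 26.6 a, so a = 1.5292 m/s².
Then from the hanging load's equation, T = 12 × (10 − 1.5292) = 101.650 N.

102 N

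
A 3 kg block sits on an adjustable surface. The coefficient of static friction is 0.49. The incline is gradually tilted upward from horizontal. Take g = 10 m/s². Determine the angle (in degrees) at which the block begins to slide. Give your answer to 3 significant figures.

At the threshold of sliding, static friction is at its maximum μ_s N and exactly balances the weight component along the incline: mg sin θ = μ_s mg cos θ.
Hence tan θ = μ_s = 0.49, so θ = arctan(0.49) = 26.1049°.

26.1°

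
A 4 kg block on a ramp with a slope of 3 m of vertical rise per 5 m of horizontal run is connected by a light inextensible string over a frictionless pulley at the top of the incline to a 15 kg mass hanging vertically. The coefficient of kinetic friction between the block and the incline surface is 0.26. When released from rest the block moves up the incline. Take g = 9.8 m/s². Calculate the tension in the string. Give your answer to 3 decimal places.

53.769 N

For the block on the incline: the weight component along the slope is m₁g sin 30.96° = 4 × 9.8 × 0.5145 = 20.168 N and the normal force is N = m₁g cos 30.96° = 33.614 N.
Kinetic friction opposes the block's motion up the incline: f = μN = 0.26 × 33.614 = 8.740 N acting down the slope.
Newton's second law for the block (up-slope positive): T − 20.168 − 8.740 = 4 a. For the hanging mass (downward positive): 15 × 9.8 − T = 15 a.
Adding the two equations eliminates T: 118.092 = 19 a, so a = 6.2154 m/s².
Then from the hanging mass's equation, T = 15 × (9.8 − 6.2154) = 53.769 N.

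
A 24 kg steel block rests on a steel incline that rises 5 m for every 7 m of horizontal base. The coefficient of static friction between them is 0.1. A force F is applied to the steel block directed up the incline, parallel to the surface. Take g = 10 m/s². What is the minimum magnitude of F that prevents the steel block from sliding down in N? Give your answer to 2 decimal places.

The normal force is N = mg cos 35.54° = 195.296 N. With F at its minimum the steel block is on the verge of sliding down, so static friction is at its maximum μ_s N = 0.1 × 195.296 = 19.530 N and acts up the slope.
Equilibrium along the incline: F + μ_s N = mg sin 35.54°, so F = 139.497 − 19.530 = 119.967 N.

119.97 N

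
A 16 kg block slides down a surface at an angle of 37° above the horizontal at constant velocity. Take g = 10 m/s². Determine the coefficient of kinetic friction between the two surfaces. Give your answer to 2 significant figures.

0.75

At constant velocity the net force along the incline is zero: mg sin 37° = μ mg cos 37°.
So μ = tan 37° = 0.6018 / 0.7986 = 0.7536.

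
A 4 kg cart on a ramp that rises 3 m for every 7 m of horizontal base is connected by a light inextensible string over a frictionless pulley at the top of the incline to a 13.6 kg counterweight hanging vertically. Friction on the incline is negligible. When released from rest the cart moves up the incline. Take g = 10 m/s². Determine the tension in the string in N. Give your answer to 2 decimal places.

43.08 N

For the cart on the incline: the weight component along the slope is m₁g sin 23.20° = 4 × 10 × 0.3939 = 15.756 N and the normal force is N = m₁g cos 23.20° = 36.766 N.
Newton's second law for the cart (up-slope positive): T − 15.756 = 4 a. For the hanging counterweight (downward positive): 13.6 × 10 − T = 13.6 a.
Adding the two equations eliminates T: 120.244 = 17.6 a, so a = 6.8320 m/s².
Then from the hanging counterweight's equation, T = 13.6 × (10 − 6.8320) = 43.085 N.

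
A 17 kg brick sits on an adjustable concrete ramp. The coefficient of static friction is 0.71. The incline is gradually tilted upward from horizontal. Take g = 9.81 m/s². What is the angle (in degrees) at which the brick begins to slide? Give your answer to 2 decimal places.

35.37°

At the threshold of sliding, static friction is at its maximum μ_s N and exactly balances the weight component along the incline: mg sin θ = μ_s mg cos θ.
Hence tan θ = μ_s = 0.71, so θ = arctan(0.71) = 35.3748°.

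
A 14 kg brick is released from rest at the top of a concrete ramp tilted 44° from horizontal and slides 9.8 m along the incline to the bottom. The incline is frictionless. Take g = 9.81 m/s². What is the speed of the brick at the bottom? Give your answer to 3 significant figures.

The weight component along the incline is mg sin 44° = 95.404 N and the normal force is N = mg cos 44° = 98.794 N.
With no friction, a = g sin 44° = 6.8146 m/s².
Starting from rest over a distance of 9.8 m, v² = 2aL = 2 × 6.8146 × 9.8 = 133.5662, so v = 11.5571 m/s.

11.6 m/s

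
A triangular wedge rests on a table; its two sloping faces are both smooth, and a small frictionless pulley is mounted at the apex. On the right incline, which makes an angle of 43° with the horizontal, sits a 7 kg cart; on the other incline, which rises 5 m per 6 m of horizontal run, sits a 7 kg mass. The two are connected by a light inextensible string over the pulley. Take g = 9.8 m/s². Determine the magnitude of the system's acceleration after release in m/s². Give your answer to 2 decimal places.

0.20 m/s²

Resolve each weight along its own incline: the 7 kg mass has component 7 × 9.8 × sin 43° = 46.785 N down its slope, and the 7 kg mass has 7 × 9.8 × sin 39.81° = 43.917 N down its slope.
The 7 kg side's 46.785 N exceeds the other side's 43.917 N, so that mass slides down and the 7 kg mass slides up. Taking that direction as positive, Newton's second law for the whole system gives 46.785 − 43.917 = (7 + 7) a, so a = 2.868 / 14 = 0.2049 m/s².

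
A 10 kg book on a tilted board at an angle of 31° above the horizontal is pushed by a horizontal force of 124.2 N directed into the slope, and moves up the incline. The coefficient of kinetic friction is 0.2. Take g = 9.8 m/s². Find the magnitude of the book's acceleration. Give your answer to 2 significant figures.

2.6 m/s²

The horizontal push has components F cos 31° = 124.2 × 0.8572 = 106.464 N up the incline and F sin 31° = 124.2 × 0.5150 = 63.963 N pressing into the surface.
The normal force is therefore N = mg cos 31° + F sin 31° = 84.006 + 63.963 = 147.969 N, and kinetic friction down the slope is μN = 0.2 × 147.969 = 29.594 N.
Along the incline: F cos 31° − mg sin 31° − μN = ma, so 106.464 − 50.470 − 29.594 = 10 a, giving a = 2.6400 m/s².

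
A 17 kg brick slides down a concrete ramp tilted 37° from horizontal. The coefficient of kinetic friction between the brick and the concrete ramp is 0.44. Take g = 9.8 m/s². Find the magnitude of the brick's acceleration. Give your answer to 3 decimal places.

2.454 m/s²

Resolving the weight along the incline: the component pulling the brick down the slope is mg sin 37° = 17 × 9.8 × 0.6018 = 100.260 N, and the normal force is N = mg cos 37° = 17 × 9.8 × 0.7986 = 133.047 N.
Kinetic friction acts up the slope with magnitude f = μN = 0.44 × 133.047 = 58.541 N.
Net force along the incline is 100.260 − 58.541 = 41.719 N, so a = 41.719 / 17 = 2.4541 m/s².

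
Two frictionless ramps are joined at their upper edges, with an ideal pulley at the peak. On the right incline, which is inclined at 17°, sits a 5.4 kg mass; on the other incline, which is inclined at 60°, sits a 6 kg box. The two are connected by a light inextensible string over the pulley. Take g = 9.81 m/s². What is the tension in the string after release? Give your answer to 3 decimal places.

32.297 N

Resolve each weight along its own incline: the 5.4 kg mass has component 5.4 × 9.81 × sin 17° = 15.488 N down its slope, and the 6 kg mass has 6 × 9.81 × sin 60° = 50.974 N down its slope.
The 6 kg side's 50.974 N exceeds the other side's 15.488 N, so that mass slides down and the 5.4 kg mass slides up. Taking that direction as positive, Newton's second law for the whole system gives 50.974 − 15.488 = (5.4 + 6) a, so a = 35.486 / 11.4 = 3.1128 m/s².
For the 5.4 kg mass (up-slope positive): T − 15.488 = 5.4 × 3.1128, so T = 32.297 N.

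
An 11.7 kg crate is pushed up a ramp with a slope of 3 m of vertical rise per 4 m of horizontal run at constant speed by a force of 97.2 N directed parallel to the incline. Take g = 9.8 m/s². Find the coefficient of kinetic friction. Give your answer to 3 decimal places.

At constant speed ΣF = 0 along the incline. The applied 97.2 N acts up the slope; the weight component mg sin 36.87° = 68.796 N and kinetic friction μN both act down the slope.
So 97.2 = 68.796 + μ × 91.728, giving μ = (97.2 − 68.796) / 91.728 = 0.3097.

0.310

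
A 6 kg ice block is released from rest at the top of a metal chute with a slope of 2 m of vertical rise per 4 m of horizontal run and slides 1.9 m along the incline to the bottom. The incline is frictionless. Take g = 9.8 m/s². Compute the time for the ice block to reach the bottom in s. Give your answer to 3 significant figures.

0.931 s

The weight component along the incline is mg sin 26.57° = 26.296 N and the normal force is N = mg cos 26.57° = 52.592 N.
With no friction, a = g sin 26.57° = 4.3827 m/s².
Starting from rest, L = ½at², so t = √(2L/a) = √(2 × 1.9 / 4.3827) = 0.9312 s.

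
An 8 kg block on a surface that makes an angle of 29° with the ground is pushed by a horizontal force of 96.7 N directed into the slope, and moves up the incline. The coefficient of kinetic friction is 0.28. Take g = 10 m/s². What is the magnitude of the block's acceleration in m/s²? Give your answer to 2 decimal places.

The horizontal push has components F cos 29° = 96.7 × 0.8746 = 84.574 N up the incline and F sin 29° = 96.7 × 0.4848 = 46.880 N pressing into the surface.
The normal force is therefore N = mg cos 29° + F sin 29° = 69.968 + 46.880 = 116.848 N, and kinetic friction down the slope is μN = 0.28 × 116.848 = 32.717 N.
Along the incline: F cos 29° − mg sin 29° − μN = ma, so 84.574 − 38.784 − 32.717 = 8 a, giving a = 1.6341 m/s².

1.63 m/s²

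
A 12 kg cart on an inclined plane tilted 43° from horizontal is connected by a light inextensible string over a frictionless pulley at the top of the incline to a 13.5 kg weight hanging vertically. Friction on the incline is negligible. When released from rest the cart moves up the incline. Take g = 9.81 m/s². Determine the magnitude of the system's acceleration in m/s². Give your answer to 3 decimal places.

For the cart on the incline: the weight component along the slope is m₁g sin 43° = 12 × 9.81 × 0.6820 = 80.285 N and the normal force is N = m₁g cos 43° = 86.095 N.
Newton's second law for the cart (up-slope positive): T − 80.285 = 12 a. For the hanging weight (downward positive): 13.5 × 9.81 − T = 13.5 a.
Adding the two equations eliminates T: 52.150 = 25.5 a, so a = 2.0451 m/s².

2.045 m/s²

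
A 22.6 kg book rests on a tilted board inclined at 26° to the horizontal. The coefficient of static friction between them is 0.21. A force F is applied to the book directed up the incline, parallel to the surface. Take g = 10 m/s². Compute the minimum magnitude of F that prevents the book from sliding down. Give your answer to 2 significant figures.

The normal force is N = mg cos 26° = 203.127 N. With F at its minimum the book is on the verge of sliding down, so static friction is at its maximum μ_s N = 0.21 × 203.127 = 42.657 N and acts up the slope.
Equilibrium along the incline: F + μ_s N = mg sin 26°, so F = 99.072 − 42.657 = 56.415 N.

56 N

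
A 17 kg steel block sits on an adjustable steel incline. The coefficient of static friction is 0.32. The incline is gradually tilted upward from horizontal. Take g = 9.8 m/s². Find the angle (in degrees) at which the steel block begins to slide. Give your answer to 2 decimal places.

At the threshold of sliding, static friction is at its maximum μ_s N and exactly balances the weight component along the incline: mg sin θ = μ_s mg cos θ.
Hence tan θ = μ_s = 0.32, so θ = arctan(0.32) = 17.7447°.

17.74°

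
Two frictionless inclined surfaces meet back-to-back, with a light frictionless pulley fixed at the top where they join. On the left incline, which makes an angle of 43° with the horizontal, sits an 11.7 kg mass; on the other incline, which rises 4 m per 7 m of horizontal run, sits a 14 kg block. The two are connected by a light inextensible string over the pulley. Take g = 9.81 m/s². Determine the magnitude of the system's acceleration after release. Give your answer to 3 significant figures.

0.394 m/s²

Resolve each weight along its own incline: the 11.7 kg mass has component 11.7 × 9.81 × sin 43° = 78.278 N down its slope, and the 14 kg mass has 14 × 9.81 × sin 29.74° = 68.140 N down its slope.
The 11.7 kg side's 78.278 N exceeds the other side's 68.140 N, so that mass slides down and the 14 kg mass slides up. Taking that direction as positive, Newton's second law for the whole system gives 78.278 − 68.140 = (11.7 + 14) a, so a = 10.138 / 25.7 = 0.3945 m/s².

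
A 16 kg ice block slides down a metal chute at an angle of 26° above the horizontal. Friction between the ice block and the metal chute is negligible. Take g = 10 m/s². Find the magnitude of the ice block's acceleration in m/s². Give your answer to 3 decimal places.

Resolving the weight along the incline: the component pulling the ice block down the slope is mg sin 26° = 16 × 10 × 0.4384 = 70.144 N, and the normal force is N = mg cos 26° = 16 × 10 × 0.8988 = 143.808 N.
With no friction the net force along the incline is 70.144 N, so a = g sin 26° = 70.144 / 16 = 4.3840 m/s².

4.384 m/s²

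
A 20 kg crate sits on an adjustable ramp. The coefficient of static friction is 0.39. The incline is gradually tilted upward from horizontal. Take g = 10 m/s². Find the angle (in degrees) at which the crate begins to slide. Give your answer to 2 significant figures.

At the threshold of sliding, static friction is at its maximum μ_s N and exactly balances the weight component along the incline: mg sin θ = μ_s mg cos θ.
Hence tan θ = μ_s = 0.39, so θ = arctan(0.39) = 21.3058°.

21°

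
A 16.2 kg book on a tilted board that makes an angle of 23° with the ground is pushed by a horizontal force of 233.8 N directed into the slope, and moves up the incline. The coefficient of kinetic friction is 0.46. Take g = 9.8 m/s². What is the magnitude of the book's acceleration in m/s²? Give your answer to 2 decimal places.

The horizontal push has components F cos 23° = 233.8 × 0.9205 = 215.213 N up the incline and F sin 23° = 233.8 × 0.3907 = 91.346 N pressing into the surface.
The normal force is therefore N = mg cos 23° + F sin 23° = 146.139 + 91.346 = 237.485 N, and kinetic friction down the slope is μN = 0.46 × 237.485 = 109.243 N.
Along the incline: F cos 23° − mg sin 23° − μN = ma, so 215.213 − 62.028 − 109.243 = 16.2 a, giving a = 2.7125 m/s².

2.71 m/s²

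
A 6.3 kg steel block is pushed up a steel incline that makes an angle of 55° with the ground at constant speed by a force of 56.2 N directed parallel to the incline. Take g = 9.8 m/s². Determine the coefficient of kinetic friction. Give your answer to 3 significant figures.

0.159

At constant speed ΣF = 0 along the incline. The applied 56.2 N acts up the slope; the weight component mg sin 55° = 50.574 N and kinetic friction μN both act down the slope.
So 56.2 = 50.574 + μ × 35.413, giving μ = (56.2 − 50.574) / 35.413 = 0.1589.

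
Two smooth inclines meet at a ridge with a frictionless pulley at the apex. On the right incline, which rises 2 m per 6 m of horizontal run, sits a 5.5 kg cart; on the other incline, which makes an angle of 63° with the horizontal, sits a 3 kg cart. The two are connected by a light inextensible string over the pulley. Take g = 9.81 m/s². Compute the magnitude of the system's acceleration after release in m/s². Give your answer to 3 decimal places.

Resolve each weight along its own incline: the 5.5 kg mass has component 5.5 × 9.81 × sin 18.43° = 17.062 N down its slope, and the 3 kg mass has 3 × 9.81 × sin 63° = 26.222 N down its slope.
The 3 kg side's 26.222 N exceeds the other side's 17.062 N, so that mass slides down and the 5.5 kg mass slides up. Taking that direction as positive, Newton's second law for the whole system gives 26.222 − 17.062 = (5.5 + 3) a, so a = 9.160 / 8.5 = 1.0776 m/s².

1.078 m/s²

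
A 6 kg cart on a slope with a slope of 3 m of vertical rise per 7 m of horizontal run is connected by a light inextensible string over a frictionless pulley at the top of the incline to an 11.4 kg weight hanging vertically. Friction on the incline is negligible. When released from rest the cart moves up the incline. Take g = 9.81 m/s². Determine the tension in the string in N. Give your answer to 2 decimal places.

For the cart on the incline: the weight component along the slope is m₁g sin 23.20° = 6 × 9.81 × 0.3939 = 23.185 N and the normal force is N = m₁g cos 23.20° = 54.101 N.
Newton's second law for the cart (up-slope positive): T − 23.185 = 6 a. For the hanging weight (downward positive): 11.4 × 9.81 − T = 11.4 a.
Adding the two equations eliminates T: 88.649 = 17.4 a, so a = 5.0948 m/s².
Then from the hanging weight's equation, T = 11.4 × (9.81 − 5.0948) = 53.753 N.

53.75 N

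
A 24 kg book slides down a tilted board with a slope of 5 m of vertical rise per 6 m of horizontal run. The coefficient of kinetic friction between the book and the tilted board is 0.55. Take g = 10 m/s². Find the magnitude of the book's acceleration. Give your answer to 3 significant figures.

2.18 m/s²

Resolving the weight along the incline: the component pulling the book down the slope is mg sin 39.81° = 24 × 10 × 0.6402 = 153.648 N, and the normal force is N = mg cos 39.81° = 24 × 10 × 0.7682 = 184.368 N.
Kinetic friction acts up the slope with magnitude f = μN = 0.55 × 184.368 = 101.402 N.
Net force along the incline is 153.648 − 101.402 = 52.246 N, so a = 52.246 / 24 = 2.1769 m/s².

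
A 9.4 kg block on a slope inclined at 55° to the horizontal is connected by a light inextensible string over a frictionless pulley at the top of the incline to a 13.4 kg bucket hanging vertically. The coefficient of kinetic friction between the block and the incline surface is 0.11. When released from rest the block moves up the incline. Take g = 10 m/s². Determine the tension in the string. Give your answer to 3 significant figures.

For the block on the incline: the weight component along the slope is m₁g sin 55° = 9.4 × 10 × 0.8192 = 77.005 N and the normal force is N = m₁g cos 55° = 53.916 N.
Kinetic friction opposes the block's motion up the incline: f = μN = 0.11 × 53.916 = 5.931 N acting down the slope.
Newton's second law for the block (up-slope positive): T − 77.005 − 5.931 = 9.4 a. For the hanging bucket (downward positive): 13.4 × 10 − T = 13.4 a.
Adding the two equations eliminates T: 51.064 = 22.8 a, so a = 2.2396 m/s².
Then from the hanging bucket's equation, T = 13.4 × (10 − 2.2396) = 103.989 N.

104 N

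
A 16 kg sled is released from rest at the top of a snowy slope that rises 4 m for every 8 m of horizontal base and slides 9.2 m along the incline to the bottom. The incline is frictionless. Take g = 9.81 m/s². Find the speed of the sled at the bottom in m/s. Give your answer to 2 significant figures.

9.0 m/s

The weight component along the incline is mg sin 26.57° = 70.195 N and the normal force is N = mg cos 26.57° = 140.389 N.
With no friction, a = g sin 26.57° = 4.3872 m/s².
Starting from rest over a distance of 9.2 m, v² = 2aL = 2 × 4.3872 × 9.2 = 80.7245, so v = 8.9847 m/s.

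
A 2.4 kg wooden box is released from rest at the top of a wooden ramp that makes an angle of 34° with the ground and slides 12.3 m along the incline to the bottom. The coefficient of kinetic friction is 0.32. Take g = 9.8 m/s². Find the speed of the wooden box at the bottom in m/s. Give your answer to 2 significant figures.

The weight component along the incline is mg sin 34° = 13.152 N and the normal force is N = mg cos 34° = 19.499 N.
Friction up the slope is f = μN = 0.32 × 19.499 = 6.240 N, so the net downslope force is 13.152 − 6.240 = 6.912 N and a = 6.912 / 2.4 = 2.8800 m/s².
Starting from rest over a distance of 12.3 m, v² = 2aL = 2 × 2.8800 × 12.3 = 70.8480, so v = 8.4171 m/s.

8.4 m/s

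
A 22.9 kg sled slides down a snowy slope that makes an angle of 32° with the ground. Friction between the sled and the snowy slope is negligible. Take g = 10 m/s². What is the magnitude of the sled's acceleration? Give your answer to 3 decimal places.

5.299 m/s²

Resolving the weight along the incline: the component pulling the sled down the slope is mg sin 32° = 22.9 × 10 × 0.5299 = 121.347 N, and the normal force is N = mg cos 32° = 22.9 × 10 × 0.8480 = 194.192 N.
With no friction the net force along the incline is 121.347 N, so a = g sin 32° = 121.347 / 22.9 = 5.2990 m/s².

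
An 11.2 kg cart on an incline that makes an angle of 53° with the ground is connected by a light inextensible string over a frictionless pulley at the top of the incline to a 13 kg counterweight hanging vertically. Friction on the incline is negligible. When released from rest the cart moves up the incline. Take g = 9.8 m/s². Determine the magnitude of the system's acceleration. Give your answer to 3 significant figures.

1.64 m/s²

For the cart on the incline: the weight component along the slope is m₁g sin 53° = 11.2 × 9.8 × 0.7986 = 87.654 N and the normal force is N = m₁g cos 53° = 66.055 N.
Newton's second law for the cart (up-slope positive): T − 87.654 = 11.2 a. For the hanging counterweight (downward positive): 13 × 9.8 − T = 13 a.
Adding the two equations eliminates T: 39.746 = 24.2 a, so a = 1.6424 m/s².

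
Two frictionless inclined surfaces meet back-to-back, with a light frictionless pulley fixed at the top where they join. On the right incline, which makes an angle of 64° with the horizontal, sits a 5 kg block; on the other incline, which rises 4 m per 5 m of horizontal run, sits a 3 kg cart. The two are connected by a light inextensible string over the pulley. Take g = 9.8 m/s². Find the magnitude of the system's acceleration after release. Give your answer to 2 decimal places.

Resolve each weight along its own incline: the 5 kg mass has component 5 × 9.8 × sin 64° = 44.041 N down its slope, and the 3 kg mass has 3 × 9.8 × sin 38.66° = 18.366 N down its slope.
The 5 kg side's 44.041 N exceeds the other side's 18.366 N, so that mass slides down and the 3 kg mass slides up. Taking that direction as positive, Newton's second law for the whole system gives 44.041 − 18.366 = (5 + 3) a, so a = 25.675 / 8 = 3.2094 m/s².

3.21 m/s²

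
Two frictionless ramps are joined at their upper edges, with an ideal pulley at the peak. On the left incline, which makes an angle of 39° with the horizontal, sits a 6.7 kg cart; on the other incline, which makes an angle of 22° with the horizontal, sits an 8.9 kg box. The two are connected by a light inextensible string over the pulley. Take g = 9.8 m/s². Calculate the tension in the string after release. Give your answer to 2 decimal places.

Resolve each weight along its own incline: the 6.7 kg mass has component 6.7 × 9.8 × sin 39° = 41.321 N down its slope, and the 8.9 kg mass has 8.9 × 9.8 × sin 22° = 32.673 N down its slope.
The 6.7 kg side's 41.321 N exceeds the other side's 32.673 N, so that mass slides down and the 8.9 kg mass slides up. Taking that direction as positive, Newton's second law for the whole system gives 41.321 − 32.673 = (6.7 + 8.9) a, so a = 8.648 / 15.6 = 0.5544 m/s².
For the 8.9 kg mass (up-slope positive): T − 32.673 = 8.9 × 0.5544, so T = 37.607 N.

37.61 N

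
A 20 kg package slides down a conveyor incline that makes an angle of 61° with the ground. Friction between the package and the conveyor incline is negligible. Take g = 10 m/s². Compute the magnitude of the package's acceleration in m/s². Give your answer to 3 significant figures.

8.75 m/s²

Resolving the weight along the incline: the component pulling the package down the slope is mg sin 61° = 20 × 10 × 0.8746 = 174.920 N, and the normal force is N = mg cos 61° = 20 × 10 × 0.4848 = 96.960 N.
With no friction the net force along the incline is 174.920 N, so a = g sin 61° = 174.920 / 20 = 8.7460 m/s².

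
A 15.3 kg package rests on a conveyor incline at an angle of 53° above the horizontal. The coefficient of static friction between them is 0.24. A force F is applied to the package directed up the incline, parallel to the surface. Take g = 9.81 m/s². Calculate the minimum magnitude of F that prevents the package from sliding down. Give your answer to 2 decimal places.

The normal force is N = mg cos 53° = 90.328 N. With F at its minimum the package is on the verge of sliding down, so static friction is at its maximum μ_s N = 0.24 × 90.328 = 21.679 N and acts up the slope.
Equilibrium along the incline: F + μ_s N = mg sin 53°, so F = 119.870 − 21.679 = 98.191 N.

98.19 N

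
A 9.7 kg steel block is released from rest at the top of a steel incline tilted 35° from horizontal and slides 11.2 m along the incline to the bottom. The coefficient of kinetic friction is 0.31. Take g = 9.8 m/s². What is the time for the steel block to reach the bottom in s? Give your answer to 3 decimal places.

The weight component along the incline is mg sin 35° = 54.524 N and the normal force is N = mg cos 35° = 77.869 N.
Friction up the slope is f = μN = 0.31 × 77.869 = 24.139 N, so the net downslope force is 54.524 − 24.139 = 30.385 N and a = 30.385 / 9.7 = 3.1325 m/s².
Starting from rest, L = ½at², so t = √(2L/a) = √(2 × 11.2 / 3.1325) = 2.6741 s.

2.674 s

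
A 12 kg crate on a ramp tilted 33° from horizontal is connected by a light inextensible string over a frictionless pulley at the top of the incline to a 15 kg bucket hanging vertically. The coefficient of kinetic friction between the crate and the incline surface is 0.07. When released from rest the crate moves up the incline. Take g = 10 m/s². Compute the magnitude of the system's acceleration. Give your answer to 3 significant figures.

For the crate on the incline: the weight component along the slope is m₁g sin 33° = 12 × 10 × 0.5446 = 65.352 N and the normal force is N = m₁g cos 33° = 100.640 N.
Kinetic friction opposes the crate's motion up the incline: f = μN = 0.07 × 100.640 = 7.045 N acting down the slope.
Newton's second law for the crate (up-slope positive): T − 65.352 − 7.045 = 12 a. For the hanging bucket (downward positive): 15 × 10 − T = 15 a.
Adding the two equations eliminates T: 77.603 = 27 a, so a = 2.8742 m/s².

2.87 m/s²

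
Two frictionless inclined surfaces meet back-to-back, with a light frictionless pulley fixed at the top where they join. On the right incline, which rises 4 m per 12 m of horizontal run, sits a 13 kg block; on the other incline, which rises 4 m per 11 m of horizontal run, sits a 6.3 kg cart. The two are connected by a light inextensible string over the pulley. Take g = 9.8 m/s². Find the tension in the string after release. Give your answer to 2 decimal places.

Resolve each weight along its own incline: the 13 kg mass has component 13 × 9.8 × sin 18.43° = 40.287 N down its slope, and the 6.3 kg mass has 6.3 × 9.8 × sin 19.98° = 21.099 N down its slope.
The 13 kg side's 40.287 N exceeds the other side's 21.099 N, so that mass slides down and the 6.3 kg mass slides up. Taking that direction as positive, Newton's second law for the whole system gives 40.287 − 21.099 = (13 + 6.3) a, so a = 19.188 / 19.3 = 0.9942 m/s².
For the 6.3 kg mass (up-slope positive): T − 21.099 = 6.3 × 0.9942, so T = 27.362 N.

27.36 N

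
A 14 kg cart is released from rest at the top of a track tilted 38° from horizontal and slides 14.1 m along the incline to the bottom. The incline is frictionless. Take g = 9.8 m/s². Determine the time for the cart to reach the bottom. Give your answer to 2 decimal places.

The weight component along the incline is mg sin 38° = 84.469 N and the normal force is N = mg cos 38° = 108.115 N.
With no friction, a = g sin 38° = 6.0335 m/s².
Starting from rest, L = ½at², so t = √(2L/a) = √(2 × 14.1 / 6.0335) = 2.1619 s.

2.16 s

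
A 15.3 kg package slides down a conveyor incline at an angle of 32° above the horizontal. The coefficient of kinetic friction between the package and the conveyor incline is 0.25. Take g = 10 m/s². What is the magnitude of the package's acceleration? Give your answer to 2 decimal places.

3.18 m/s²

Resolving the weight along the incline: the component pulling the package down the slope is mg sin 32° = 15.3 × 10 × 0.5299 = 81.075 N, and the normal force is N = mg cos 32° = 15.3 × 10 × 0.8480 = 129.744 N.
Kinetic friction acts up the slope with magnitude f = μN = 0.25 × 129.744 = 32.436 N.
Net force along the incline is 81.075 − 32.436 = 48.639 N, so a = 48.639 / 15.3 = 3.1790 m/s².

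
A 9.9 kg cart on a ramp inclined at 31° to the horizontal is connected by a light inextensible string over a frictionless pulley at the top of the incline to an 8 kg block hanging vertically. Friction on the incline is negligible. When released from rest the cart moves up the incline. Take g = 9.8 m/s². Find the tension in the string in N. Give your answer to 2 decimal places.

65.69 N

For the cart on the incline: the weight component along the slope is m₁g sin 31° = 9.9 × 9.8 × 0.5150 = 49.965 N and the normal force is N = m₁g cos 31° = 83.162 N.
Newton's second law for the cart (up-slope positive): T − 49.965 = 9.9 a. For the hanging block (downward positive): 8 × 9.8 − T = 8 a.
Adding the two equations eliminates T: 28.435 = 17.9 a, so a = 1.5885 m/s².
Then from the hanging block's equation, T = 8 × (9.8 − 1.5885) = 65.692 N.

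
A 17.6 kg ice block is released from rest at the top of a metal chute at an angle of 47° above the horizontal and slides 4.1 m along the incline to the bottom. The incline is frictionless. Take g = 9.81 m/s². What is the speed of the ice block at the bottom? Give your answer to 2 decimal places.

7.67 m/s

The weight component along the incline is mg sin 47° = 126.273 N and the normal force is N = mg cos 47° = 117.751 N.
With no friction, a = g sin 47° = 7.1746 m/s².
Starting from rest over a distance of 4.1 m, v² = 2aL = 2 × 7.1746 × 4.1 = 58.8317, so v = 7.6702 m/s.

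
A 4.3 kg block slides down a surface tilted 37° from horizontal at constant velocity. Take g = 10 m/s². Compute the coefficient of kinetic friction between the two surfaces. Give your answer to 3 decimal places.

0.754

At constant velocity the net force along the incline is zero: mg sin 37° = μ mg cos 37°.
So μ = tan 37° = 0.6018 / 0.7986 = 0.7536.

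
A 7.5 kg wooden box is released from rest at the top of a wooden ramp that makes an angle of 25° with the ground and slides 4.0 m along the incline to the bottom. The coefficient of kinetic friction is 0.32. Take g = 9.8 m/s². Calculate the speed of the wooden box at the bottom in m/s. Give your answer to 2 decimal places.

3.22 m/s

The weight component along the incline is mg sin 25° = 31.062 N and the normal force is N = mg cos 25° = 66.614 N.
Friction up the slope is f = μN = 0.32 × 66.614 = 21.316 N, so the net downslope force is 31.062 − 21.316 = 9.746 N and a = 9.746 / 7.5 = 1.2995 m/s².
Starting from rest over a distance of 4.0 m, v² = 2aL = 2 × 1.2995 × 4.0 = 10.3960, so v = 3.2243 m/s.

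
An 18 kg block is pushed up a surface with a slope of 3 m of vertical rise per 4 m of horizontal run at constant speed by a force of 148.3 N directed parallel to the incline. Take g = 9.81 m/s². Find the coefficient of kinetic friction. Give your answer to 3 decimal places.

0.300

At constant speed ΣF = 0 along the incline. The applied 148.3 N acts up the slope; the weight component mg sin 36.87° = 105.948 N and kinetic friction μN both act down the slope.
So 148.3 = 105.948 + μ × 141.264, giving μ = (148.3 − 105.948) / 141.264 = 0.2998.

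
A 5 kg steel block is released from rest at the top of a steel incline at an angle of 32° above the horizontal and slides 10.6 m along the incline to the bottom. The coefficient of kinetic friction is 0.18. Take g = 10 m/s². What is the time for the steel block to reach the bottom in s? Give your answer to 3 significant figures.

The weight component along the incline is mg sin 32° = 26.496 N and the normal force is N = mg cos 32° = 42.402 N.
Friction up the slope is f = μN = 0.18 × 42.402 = 7.632 N, so the net downslope force is 26.496 − 7.632 = 18.864 N and a = 18.864 / 5 = 3.7728 m/s².
Starting from rest, L = ½at², so t = √(2L/a) = √(2 × 10.6 / 3.7728) = 2.3705 s.

2.37 s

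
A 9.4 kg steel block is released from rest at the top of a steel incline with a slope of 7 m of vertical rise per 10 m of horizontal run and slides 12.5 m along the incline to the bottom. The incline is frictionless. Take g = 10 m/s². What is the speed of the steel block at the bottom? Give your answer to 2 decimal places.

The weight component along the incline is mg sin 34.99° = 53.905 N and the normal force is N = mg cos 34.99° = 77.008 N.
With no friction, a = g sin 34.99° = 5.7346 m/s².
Starting from rest over a distance of 12.5 m, v² = 2aL = 2 × 5.7346 × 12.5 = 143.3650, so v = 11.9735 m/s.

11.97 m/s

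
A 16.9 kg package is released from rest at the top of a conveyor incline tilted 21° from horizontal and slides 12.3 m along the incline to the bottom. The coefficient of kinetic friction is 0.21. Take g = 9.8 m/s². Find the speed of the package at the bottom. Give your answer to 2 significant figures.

The weight component along the incline is mg sin 21° = 59.353 N and the normal force is N = mg cos 21° = 154.620 N.
Friction up the slope is f = μN = 0.21 × 154.620 = 32.470 N, so the net downslope force is 59.353 − 32.470 = 26.883 N and a = 26.883 / 16.9 = 1.5907 m/s².
Starting from rest over a distance of 12.3 m, v² = 2aL = 2 × 1.5907 × 12.3 = 39.1312, so v = 6.2555 m/s.

6.3 m/s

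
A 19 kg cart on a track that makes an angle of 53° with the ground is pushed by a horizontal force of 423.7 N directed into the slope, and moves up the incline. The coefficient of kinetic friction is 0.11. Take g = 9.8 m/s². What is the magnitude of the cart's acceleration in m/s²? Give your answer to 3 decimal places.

The horizontal push has components F cos 53° = 423.7 × 0.6018 = 254.983 N up the incline and F sin 53° = 423.7 × 0.7986 = 338.367 N pressing into the surface.
The normal force is therefore N = mg cos 53° + F sin 53° = 112.055 + 338.367 = 450.422 N, and kinetic friction down the slope is μN = 0.11 × 450.422 = 49.546 N.
Along the incline: F cos 53° − mg sin 53° − μN = ma, so 254.983 − 148.699 − 49.546 = 19 a, giving a = 2.9862 m/s².

2.986 m/s²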